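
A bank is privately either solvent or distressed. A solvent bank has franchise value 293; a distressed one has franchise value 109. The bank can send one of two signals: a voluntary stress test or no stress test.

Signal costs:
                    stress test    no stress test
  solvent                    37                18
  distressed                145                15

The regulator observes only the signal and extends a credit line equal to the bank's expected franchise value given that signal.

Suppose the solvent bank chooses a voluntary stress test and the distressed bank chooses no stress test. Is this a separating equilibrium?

No

Under separation the regulator infers type exactly: stress test → solvent (pays 293), no stress test → distressed (pays 109).
Solvent: stress test gives 293 − 37 = 256; no stress test gives 109 − 18 = 91. No deviation. ✓
Distressed: no stress test gives 109 − 15 = 94; stress test gives 293 − 145 = 148. Would deviate. ✗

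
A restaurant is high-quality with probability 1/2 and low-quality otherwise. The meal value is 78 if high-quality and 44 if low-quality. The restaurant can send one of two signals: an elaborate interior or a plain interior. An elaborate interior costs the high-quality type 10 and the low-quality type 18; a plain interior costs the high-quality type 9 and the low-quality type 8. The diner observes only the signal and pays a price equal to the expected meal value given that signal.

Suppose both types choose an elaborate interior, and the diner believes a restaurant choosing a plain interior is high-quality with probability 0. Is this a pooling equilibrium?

Yes

At the pooled signal (elaborate interior) the diner holds the prior 1/2 and pays 1/2·78 + 1/2·44 = 61. Off-path (plain interior) belief 0 gives 0·78 + 1·44 = 44.
High-quality: elaborate interior gives 61 − 10 = 51; plain interior gives 44 − 9 = 35. Stays. ✓
Low-quality: elaborate interior gives 61 − 18 = 43; plain interior gives 44 − 8 = 36. Stays. ✓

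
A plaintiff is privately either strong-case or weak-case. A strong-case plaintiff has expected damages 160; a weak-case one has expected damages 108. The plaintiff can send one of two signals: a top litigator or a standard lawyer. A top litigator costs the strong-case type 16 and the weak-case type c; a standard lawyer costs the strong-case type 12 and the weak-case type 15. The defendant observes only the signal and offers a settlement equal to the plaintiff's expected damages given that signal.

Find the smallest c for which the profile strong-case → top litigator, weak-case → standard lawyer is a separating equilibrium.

Under separation: top litigator → strong-case (pays 160); standard lawyer → weak-case (pays 108).
Strong-case: 160 − 16 = 144 ≥ 108 − 12 = 96. Holds regardless of c. ✓
Weak-case: 108 − 15 ≥ 160 − c, so c ≥ 160 − 93 = 67.

67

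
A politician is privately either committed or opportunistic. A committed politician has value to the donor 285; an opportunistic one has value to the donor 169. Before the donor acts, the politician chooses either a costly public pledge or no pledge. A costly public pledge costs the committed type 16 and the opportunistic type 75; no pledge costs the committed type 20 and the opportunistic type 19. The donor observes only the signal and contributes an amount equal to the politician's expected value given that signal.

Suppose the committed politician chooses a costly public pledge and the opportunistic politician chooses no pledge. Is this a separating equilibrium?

No

Under separation the donor infers type exactly: pledge → committed (pays 285), no pledge → opportunistic (pays 169).
Committed: pledge gives 285 − 16 = 269; no pledge gives 169 − 20 = 149. No deviation. ✓
Opportunistic: no pledge gives 169 − 19 = 150; pledge gives 285 − 75 = 210. Would deviate. ✗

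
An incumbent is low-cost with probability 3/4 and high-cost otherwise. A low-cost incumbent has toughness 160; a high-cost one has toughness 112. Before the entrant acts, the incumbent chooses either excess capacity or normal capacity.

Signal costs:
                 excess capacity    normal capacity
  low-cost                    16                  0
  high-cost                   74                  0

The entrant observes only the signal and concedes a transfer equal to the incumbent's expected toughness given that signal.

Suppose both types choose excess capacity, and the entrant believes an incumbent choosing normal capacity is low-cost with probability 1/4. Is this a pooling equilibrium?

On the equilibrium path (excess capacity) the entrant holds the prior 3/4 and pays 3/4·160 + 1/4·112 = 148. Off-path (normal capacity) belief 1/4 gives 1/4·160 + 3/4·112 = 124.
Low-cost: excess capacity gives 148 − 16 = 132; normal capacity gives 124 − 0 = 124. Stays. ✓
High-cost: excess capacity gives 148 − 74 = 74; normal capacity gives 124 − 0 = 124. Deviates. ✗

No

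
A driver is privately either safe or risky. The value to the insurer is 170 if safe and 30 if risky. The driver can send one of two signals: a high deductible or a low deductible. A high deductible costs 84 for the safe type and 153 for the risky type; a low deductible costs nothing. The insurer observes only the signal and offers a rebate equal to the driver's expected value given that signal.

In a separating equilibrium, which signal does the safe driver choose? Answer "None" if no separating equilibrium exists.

Try safe → high deductible, risky → low deductible:
  If types separate, high deductible earns payment 170 and low deductible earns 30.
  Safe: high deductible gives 170 − 84 = 86; low deductible gives 30 − 0 = 30. No deviation. ✓
  Risky: low deductible gives 30 − 0 = 30; high deductible gives 170 − 153 = 17. No deviation. ✓
Both hold — the safe type sends high deductible.

high deductible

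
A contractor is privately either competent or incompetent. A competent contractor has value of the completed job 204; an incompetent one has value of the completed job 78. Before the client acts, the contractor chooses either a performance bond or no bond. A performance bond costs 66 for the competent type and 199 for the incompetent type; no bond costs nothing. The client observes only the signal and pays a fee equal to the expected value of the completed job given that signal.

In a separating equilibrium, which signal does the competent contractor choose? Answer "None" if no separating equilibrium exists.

Try competent → bond, incompetent → no bond:
  If types separate, bond earns payment 204 and no bond earns 78.
  Competent: bond gives 204 − 66 = 138; no bond gives 78 − 0 = 78. No deviation. ✓
  Incompetent: no bond gives 78 − 0 = 78; bond gives 204 − 199 = 5. No deviation. ✓
Both hold — the competent type sends bond.

bond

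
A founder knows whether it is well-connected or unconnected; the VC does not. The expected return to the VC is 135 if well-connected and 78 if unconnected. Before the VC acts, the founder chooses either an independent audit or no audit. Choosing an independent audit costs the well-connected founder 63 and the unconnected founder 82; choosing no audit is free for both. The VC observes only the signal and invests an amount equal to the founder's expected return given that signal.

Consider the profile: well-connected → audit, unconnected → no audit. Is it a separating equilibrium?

If types separate, audit earns payment 135 and no audit earns 78.
Well-connected: audit gives 135 − 63 = 72; no audit gives 78 − 0 = 78. Would deviate. ✗
Unconnected: no audit gives 78 − 0 = 78; audit gives 135 − 82 = 53. No deviation. ✓

No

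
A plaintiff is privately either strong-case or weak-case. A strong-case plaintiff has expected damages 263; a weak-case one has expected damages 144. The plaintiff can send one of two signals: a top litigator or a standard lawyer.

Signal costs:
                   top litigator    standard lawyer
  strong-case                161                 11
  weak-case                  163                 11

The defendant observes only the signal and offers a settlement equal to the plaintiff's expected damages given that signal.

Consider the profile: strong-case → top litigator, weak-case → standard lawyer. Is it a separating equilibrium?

If types separate, top litigator earns payment 263 and standard lawyer earns 144.
Strong-case: top litigator gives 263 − 161 = 102; standard lawyer gives 144 − 11 = 133. Would deviate. ✗
Weak-case: standard lawyer gives 144 − 11 = 133; top litigator gives 263 − 163 = 100. No deviation. ✓

No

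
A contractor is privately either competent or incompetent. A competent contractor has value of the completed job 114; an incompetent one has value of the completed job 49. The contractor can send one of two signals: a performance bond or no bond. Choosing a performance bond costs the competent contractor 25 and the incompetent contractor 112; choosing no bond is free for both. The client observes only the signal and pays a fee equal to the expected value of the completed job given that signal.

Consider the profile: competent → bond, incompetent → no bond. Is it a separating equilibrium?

Yes

Under separation the client infers type exactly: bond → competent (pays 114), no bond → incompetent (pays 49).
Competent: bond gives 114 − 25 = 89; no bond gives 49 − 0 = 49. No deviation. ✓
Incompetent: no bond gives 49 − 0 = 49; bond gives 114 − 112 = 2. No deviation. ✓
Both incentive constraints hold.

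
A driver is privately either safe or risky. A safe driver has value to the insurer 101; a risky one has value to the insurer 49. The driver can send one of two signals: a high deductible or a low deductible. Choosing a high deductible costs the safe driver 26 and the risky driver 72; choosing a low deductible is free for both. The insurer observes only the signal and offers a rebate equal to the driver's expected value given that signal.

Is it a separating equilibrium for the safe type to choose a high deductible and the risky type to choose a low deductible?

Yes

If types separate, high deductible earns payment 101 and low deductible earns 49.
Safe: high deductible gives 101 − 26 = 75; low deductible gives 49 − 0 = 49. No deviation. ✓
Risky: low deductible gives 49 − 0 = 49; high deductible gives 101 − 72 = 29. No deviation. ✓
Both incentive constraints hold.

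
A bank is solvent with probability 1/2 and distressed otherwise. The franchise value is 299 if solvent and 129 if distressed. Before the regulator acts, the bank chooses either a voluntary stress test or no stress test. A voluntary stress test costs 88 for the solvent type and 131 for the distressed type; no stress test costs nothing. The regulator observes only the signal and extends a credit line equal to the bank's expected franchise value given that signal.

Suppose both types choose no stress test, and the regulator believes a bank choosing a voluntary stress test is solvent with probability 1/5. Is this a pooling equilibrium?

At the pooled signal (no stress test) the regulator holds the prior 1/2 and pays 1/2·299 + 1/2·129 = 214. Off-path (stress test) belief 1/5 gives 1/5·299 + 4/5·129 = 163.
Solvent: no stress test gives 214 − 0 = 214; stress test gives 163 − 88 = 75. Stays. ✓
Distressed: no stress test gives 214 − 0 = 214; stress test gives 163 − 131 = 32. Stays. ✓

Yes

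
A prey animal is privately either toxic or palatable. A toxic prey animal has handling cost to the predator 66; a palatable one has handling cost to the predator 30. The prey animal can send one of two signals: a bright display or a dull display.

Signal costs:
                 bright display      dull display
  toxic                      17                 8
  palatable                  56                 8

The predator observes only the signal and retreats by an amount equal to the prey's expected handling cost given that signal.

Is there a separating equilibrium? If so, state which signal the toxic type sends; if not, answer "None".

Try toxic → bright display, palatable → dull display:
  If types separate, bright display earns payment 66 and dull display earns 30.
  Toxic: bright display gives 66 − 17 = 49; dull display gives 30 − 8 = 22. No deviation. ✓
  Palatable: dull display gives 30 − 8 = 22; bright display gives 66 − 56 = 10. No deviation. ✓
Both hold — the toxic type sends bright display.

bright display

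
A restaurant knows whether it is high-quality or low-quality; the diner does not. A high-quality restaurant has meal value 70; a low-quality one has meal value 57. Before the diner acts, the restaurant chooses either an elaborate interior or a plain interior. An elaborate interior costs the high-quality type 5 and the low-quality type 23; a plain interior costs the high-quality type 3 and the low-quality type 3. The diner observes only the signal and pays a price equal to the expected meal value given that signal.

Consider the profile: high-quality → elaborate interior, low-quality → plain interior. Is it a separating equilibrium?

Yes

If types separate, elaborate interior earns payment 70 and plain interior earns 57.
High-quality: elaborate interior gives 70 − 5 = 65; plain interior gives 57 − 3 = 54. No deviation. ✓
Low-quality: plain interior gives 57 − 3 = 54; elaborate interior gives 70 − 23 = 47. No deviation. ✓
Both incentive constraints hold.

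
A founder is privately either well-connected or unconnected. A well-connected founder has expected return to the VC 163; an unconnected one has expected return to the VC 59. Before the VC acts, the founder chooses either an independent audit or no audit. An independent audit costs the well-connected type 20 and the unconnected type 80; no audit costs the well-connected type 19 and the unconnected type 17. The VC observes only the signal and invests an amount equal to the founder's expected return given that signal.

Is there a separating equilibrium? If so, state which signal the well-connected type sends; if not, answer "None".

Try well-connected → audit, unconnected → no audit:
  If types separate, audit earns payment 163 and no audit earns 59.
  Well-connected: audit gives 163 − 20 = 143; no audit gives 59 − 19 = 40. No deviation. ✓
  Unconnected: no audit gives 59 − 17 = 42; audit gives 163 − 80 = 83. Would deviate. ✗
Try well-connected → no audit, unconnected → audit:
  If types separate, no audit earns payment 163 and audit earns 59.
  Well-connected: no audit gives 163 − 19 = 144; audit gives 59 − 20 = 39. No deviation. ✓
  Unconnected: audit gives 59 − 80 = -21; no audit gives 163 − 17 = 146. Would deviate. ✗
Neither assignment is incentive-compatible.

None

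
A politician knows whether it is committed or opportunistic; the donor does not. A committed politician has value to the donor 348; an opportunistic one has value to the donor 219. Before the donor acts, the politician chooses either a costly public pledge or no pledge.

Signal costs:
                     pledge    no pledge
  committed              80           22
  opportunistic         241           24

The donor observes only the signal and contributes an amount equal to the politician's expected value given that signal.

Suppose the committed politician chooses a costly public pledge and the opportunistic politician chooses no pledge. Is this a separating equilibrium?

Yes

If types separate, pledge earns payment 348 and no pledge earns 219.
Committed: pledge gives 348 − 80 = 268; no pledge gives 219 − 22 = 197. No deviation. ✓
Opportunistic: no pledge gives 219 − 24 = 195; pledge gives 348 − 241 = 107. No deviation. ✓
Neither type gains from mimicking the other.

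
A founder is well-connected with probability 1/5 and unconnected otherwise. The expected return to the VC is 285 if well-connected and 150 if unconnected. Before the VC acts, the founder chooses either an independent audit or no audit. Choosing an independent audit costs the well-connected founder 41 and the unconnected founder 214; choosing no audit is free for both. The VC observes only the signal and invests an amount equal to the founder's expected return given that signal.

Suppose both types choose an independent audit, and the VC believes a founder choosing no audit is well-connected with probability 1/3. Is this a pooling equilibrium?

At the pooled signal (audit) the VC holds the prior 1/5 and pays 1/5·285 + 4/5·150 = 177. Off-path (no audit) belief 1/3 gives 1/3·285 + 2/3·150 = 195.
Well-connected: audit gives 177 − 41 = 136; no audit gives 195 − 0 = 195. Deviates. ✗
Unconnected: audit gives 177 − 214 = -37; no audit gives 195 − 0 = 195. Deviates. ✗

No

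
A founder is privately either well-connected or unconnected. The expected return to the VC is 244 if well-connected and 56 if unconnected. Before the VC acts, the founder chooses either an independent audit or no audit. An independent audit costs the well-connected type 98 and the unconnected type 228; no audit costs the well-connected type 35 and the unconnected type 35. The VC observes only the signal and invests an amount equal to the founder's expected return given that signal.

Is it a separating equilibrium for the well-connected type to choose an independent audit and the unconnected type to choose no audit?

Yes

If types separate, audit earns payment 244 and no audit earns 56.
Well-connected: audit gives 244 − 98 = 146; no audit gives 56 − 35 = 21. No deviation. ✓
Unconnected: no audit gives 56 − 35 = 21; audit gives 244 − 228 = 16. No deviation. ✓
Neither type gains from mimicking the other.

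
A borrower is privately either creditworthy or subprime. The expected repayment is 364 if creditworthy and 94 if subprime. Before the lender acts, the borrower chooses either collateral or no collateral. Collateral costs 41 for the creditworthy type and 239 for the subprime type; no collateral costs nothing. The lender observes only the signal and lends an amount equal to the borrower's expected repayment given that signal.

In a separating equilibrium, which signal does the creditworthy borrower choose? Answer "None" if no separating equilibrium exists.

None

Try creditworthy → collateral, subprime → no collateral:
  Under separation the lender infers type exactly: collateral → creditworthy (pays 364), no collateral → subprime (pays 94).
  Creditworthy: collateral gives 364 − 41 = 323; no collateral gives 94 − 0 = 94. No deviation. ✓
  Subprime: no collateral gives 94 − 0 = 94; collateral gives 364 − 239 = 125. Would deviate. ✗
Try creditworthy → no collateral, subprime → collateral:
  Under separation the lender infers type exactly: no collateral → creditworthy (pays 364), collateral → subprime (pays 94).
  Creditworthy: no collateral gives 364 − 0 = 364; collateral gives 94 − 41 = 53. No deviation. ✓
  Subprime: collateral gives 94 − 239 = -145; no collateral gives 364 − 0 = 364. Would deviate. ✗
Neither assignment is incentive-compatible.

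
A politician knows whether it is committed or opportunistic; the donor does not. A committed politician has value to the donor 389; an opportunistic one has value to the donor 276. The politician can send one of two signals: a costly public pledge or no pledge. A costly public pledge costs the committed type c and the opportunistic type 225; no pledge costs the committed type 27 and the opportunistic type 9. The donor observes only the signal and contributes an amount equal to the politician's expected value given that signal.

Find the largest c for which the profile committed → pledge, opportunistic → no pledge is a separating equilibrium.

140

Under separation: pledge → committed (pays 389); no pledge → opportunistic (pays 276).
Opportunistic: 276 − 9 = 267 ≥ 389 − 225 = 164. Holds regardless of c. ✓
Committed: 389 − c ≥ 276 − 27, so c ≤ 389 − 249 = 140.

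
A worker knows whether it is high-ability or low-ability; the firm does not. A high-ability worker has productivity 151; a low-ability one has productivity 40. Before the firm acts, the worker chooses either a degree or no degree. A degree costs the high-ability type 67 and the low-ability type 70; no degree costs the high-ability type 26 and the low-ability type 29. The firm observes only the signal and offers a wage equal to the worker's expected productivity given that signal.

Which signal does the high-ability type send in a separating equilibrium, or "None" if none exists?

Try high-ability → degree, low-ability → no degree:
  Under separation the firm infers type exactly: degree → high-ability (pays 151), no degree → low-ability (pays 40).
  High-ability: degree gives 151 − 67 = 84; no degree gives 40 − 26 = 14. No deviation. ✓
  Low-ability: no degree gives 40 − 29 = 11; degree gives 151 − 70 = 81. Would deviate. ✗
Try high-ability → no degree, low-ability → degree:
  Under separation the firm infers type exactly: no degree → high-ability (pays 151), degree → low-ability (pays 40).
  High-ability: no degree gives 151 − 26 = 125; degree gives 40 − 67 = -27. No deviation. ✓
  Low-ability: degree gives 40 − 70 = -30; no degree gives 151 − 29 = 122. Would deviate. ✗
Neither assignment is incentive-compatible.

None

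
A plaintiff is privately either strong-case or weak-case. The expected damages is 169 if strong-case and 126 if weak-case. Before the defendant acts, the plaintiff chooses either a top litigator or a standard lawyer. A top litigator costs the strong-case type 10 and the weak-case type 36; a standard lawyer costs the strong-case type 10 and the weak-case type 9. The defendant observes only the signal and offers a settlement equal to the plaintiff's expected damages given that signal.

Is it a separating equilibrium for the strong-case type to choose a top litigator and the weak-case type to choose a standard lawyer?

Under separation the defendant infers type exactly: top litigator → strong-case (pays 169), standard lawyer → weak-case (pays 126).
Strong-case: top litigator gives 169 − 10 = 159; standard lawyer gives 126 − 10 = 116. No deviation. ✓
Weak-case: standard lawyer gives 126 − 9 = 117; top litigator gives 169 − 36 = 133. Would deviate. ✗

No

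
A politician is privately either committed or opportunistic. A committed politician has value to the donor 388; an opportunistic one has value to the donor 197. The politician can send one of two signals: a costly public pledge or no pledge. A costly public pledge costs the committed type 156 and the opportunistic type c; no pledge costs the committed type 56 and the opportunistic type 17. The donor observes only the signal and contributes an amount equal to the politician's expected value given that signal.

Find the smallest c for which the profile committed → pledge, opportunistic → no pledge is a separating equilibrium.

Under separation: pledge → committed (pays 388); no pledge → opportunistic (pays 197).
Committed: 388 − 156 = 232 ≥ 197 − 56 = 141. Holds regardless of c. ✓
Opportunistic: 197 − 17 ≥ 388 − c, so c ≥ 388 − 180 = 208.

208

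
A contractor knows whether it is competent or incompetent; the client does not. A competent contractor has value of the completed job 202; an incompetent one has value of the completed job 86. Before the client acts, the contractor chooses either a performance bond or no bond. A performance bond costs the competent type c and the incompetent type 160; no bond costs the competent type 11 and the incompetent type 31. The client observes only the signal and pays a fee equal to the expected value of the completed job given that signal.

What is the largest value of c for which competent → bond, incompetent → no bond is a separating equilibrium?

Under separation: bond → competent (pays 202); no bond → incompetent (pays 86).
Incompetent: 86 − 31 = 55 ≥ 202 − 160 = 42. Holds regardless of c. ✓
Competent: 202 − c ≥ 86 − 11, so c ≤ 202 − 75 = 127.

127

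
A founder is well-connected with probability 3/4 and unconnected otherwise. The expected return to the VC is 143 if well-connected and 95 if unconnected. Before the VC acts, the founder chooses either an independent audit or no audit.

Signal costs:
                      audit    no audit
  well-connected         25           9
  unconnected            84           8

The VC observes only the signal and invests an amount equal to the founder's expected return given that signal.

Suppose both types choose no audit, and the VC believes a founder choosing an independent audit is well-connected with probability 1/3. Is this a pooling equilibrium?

On the equilibrium path (no audit) the VC holds the prior 3/4 and pays 3/4·143 + 1/4·95 = 131. Off-path (audit) belief 1/3 gives 1/3·143 + 2/3·95 = 111.
Well-connected: no audit gives 131 − 9 = 122; audit gives 111 − 25 = 86. Stays. ✓
Unconnected: no audit gives 131 − 8 = 123; audit gives 111 − 84 = 27. Stays. ✓
Beliefs are Bayes-consistent on-path and both types best-respond.

Yes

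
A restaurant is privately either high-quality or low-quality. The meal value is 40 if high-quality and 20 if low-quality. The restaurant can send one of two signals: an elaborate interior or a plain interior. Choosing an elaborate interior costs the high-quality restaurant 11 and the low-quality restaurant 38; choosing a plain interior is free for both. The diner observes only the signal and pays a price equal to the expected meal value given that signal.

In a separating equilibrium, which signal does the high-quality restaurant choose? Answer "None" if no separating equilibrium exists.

elaborate interior

Try high-quality → elaborate interior, low-quality → plain interior:
  If types separate, elaborate interior earns payment 40 and plain interior earns 20.
  High-quality: elaborate interior gives 40 − 11 = 29; plain interior gives 20 − 0 = 20. No deviation. ✓
  Low-quality: plain interior gives 20 − 0 = 20; elaborate interior gives 40 − 38 = 2. No deviation. ✓
Both hold — the high-quality type sends elaborate interior.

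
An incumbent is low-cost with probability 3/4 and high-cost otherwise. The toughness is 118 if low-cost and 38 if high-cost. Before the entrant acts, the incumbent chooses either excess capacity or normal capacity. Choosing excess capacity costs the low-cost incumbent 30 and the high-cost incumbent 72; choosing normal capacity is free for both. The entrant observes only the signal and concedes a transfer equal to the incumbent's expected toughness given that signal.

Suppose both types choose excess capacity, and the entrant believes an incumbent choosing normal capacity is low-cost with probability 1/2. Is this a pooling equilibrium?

At the pooled signal (excess capacity) the entrant holds the prior 3/4 and pays 3/4·118 + 1/4·38 = 98. Off-path (normal capacity) belief 1/2 gives 1/2·118 + 1/2·38 = 78.
Low-cost: excess capacity gives 98 − 30 = 68; normal capacity gives 78 − 0 = 78. Deviates. ✗
High-cost: excess capacity gives 98 − 72 = 26; normal capacity gives 78 − 0 = 78. Deviates. ✗

No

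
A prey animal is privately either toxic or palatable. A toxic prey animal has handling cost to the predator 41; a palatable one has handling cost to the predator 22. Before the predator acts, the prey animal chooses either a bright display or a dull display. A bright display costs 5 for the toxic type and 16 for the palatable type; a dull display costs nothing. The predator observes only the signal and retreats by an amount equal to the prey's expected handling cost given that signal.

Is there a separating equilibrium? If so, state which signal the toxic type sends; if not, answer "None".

None

Try toxic → bright display, palatable → dull display:
  If types separate, bright display earns payment 41 and dull display earns 22.
  Toxic: bright display gives 41 − 5 = 36; dull display gives 22 − 0 = 22. No deviation. ✓
  Palatable: dull display gives 22 − 0 = 22; bright display gives 41 − 16 = 25. Would deviate. ✗
Try toxic → dull display, palatable → bright display:
  If types separate, dull display earns payment 41 and bright display earns 22.
  Toxic: dull display gives 41 − 0 = 41; bright display gives 22 − 5 = 17. No deviation. ✓
  Palatable: bright display gives 22 − 16 = 6; dull display gives 41 − 0 = 41. Would deviate. ✗
Neither assignment is incentive-compatible.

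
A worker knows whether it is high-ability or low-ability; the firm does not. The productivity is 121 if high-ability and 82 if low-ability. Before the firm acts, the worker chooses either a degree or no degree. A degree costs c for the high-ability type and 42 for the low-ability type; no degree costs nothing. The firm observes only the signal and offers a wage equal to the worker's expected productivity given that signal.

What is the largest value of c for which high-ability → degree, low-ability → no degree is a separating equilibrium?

39

Under separation: degree → high-ability (pays 121); no degree → low-ability (pays 82).
Low-ability: 82 − 0 = 82 ≥ 121 − 42 = 79. Holds regardless of c. ✓
High-ability: 121 − c ≥ 82 − 0, so c ≤ 121 − 82 = 39.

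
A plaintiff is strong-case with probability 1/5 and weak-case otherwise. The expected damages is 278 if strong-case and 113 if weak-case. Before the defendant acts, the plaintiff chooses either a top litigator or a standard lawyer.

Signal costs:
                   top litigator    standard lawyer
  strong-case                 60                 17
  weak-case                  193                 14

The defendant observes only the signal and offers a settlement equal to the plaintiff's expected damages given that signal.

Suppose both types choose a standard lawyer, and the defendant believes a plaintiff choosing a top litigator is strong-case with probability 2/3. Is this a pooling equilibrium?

No

On the equilibrium path (standard lawyer) the defendant holds the prior 1/5 and pays 1/5·278 + 4/5·113 = 146. Off-path (top litigator) belief 2/3 gives 2/3·278 + 1/3·113 = 223.
Strong-case: standard lawyer gives 146 − 17 = 129; top litigator gives 223 − 60 = 163. Deviates. ✗
Weak-case: standard lawyer gives 146 − 14 = 132; top litigator gives 223 − 193 = 30. Stays. ✓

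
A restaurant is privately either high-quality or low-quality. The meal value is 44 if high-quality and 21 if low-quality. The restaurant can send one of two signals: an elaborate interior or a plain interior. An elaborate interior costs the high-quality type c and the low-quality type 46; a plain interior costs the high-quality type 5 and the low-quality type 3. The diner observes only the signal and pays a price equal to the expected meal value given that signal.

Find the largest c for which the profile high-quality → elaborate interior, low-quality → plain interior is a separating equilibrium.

28

Under separation: elaborate interior → high-quality (pays 44); plain interior → low-quality (pays 21).
Low-quality: 21 − 3 = 18 ≥ 44 − 46 = -2. Holds regardless of c. ✓
High-quality: 44 − c ≥ 21 − 5, so c ≤ 44 − 16 = 28.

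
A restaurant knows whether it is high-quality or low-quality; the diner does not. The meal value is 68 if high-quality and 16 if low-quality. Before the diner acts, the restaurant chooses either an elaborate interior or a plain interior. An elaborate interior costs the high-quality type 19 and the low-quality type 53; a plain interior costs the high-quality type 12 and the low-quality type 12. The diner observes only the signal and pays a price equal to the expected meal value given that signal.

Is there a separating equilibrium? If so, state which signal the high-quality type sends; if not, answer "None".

Try high-quality → elaborate interior, low-quality → plain interior:
  Under separation the diner infers type exactly: elaborate interior → high-quality (pays 68), plain interior → low-quality (pays 16).
  High-quality: elaborate interior gives 68 − 19 = 49; plain interior gives 16 − 12 = 4. No deviation. ✓
  Low-quality: plain interior gives 16 − 12 = 4; elaborate interior gives 68 − 53 = 15. Would deviate. ✗
Try high-quality → plain interior, low-quality → elaborate interior:
  Under separation the diner infers type exactly: plain interior → high-quality (pays 68), elaborate interior → low-quality (pays 16).
  High-quality: plain interior gives 68 − 12 = 56; elaborate interior gives 16 − 19 = -3. No deviation. ✓
  Low-quality: elaborate interior gives 16 − 53 = -37; plain interior gives 68 − 12 = 56. Would deviate. ✗
Neither assignment is incentive-compatible.

None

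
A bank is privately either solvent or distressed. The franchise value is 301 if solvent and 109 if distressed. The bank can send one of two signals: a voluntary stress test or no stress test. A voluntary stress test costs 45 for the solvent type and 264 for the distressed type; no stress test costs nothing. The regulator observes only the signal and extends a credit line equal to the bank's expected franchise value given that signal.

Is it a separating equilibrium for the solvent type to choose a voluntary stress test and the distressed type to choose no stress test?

Under separation the regulator infers type exactly: stress test → solvent (pays 301), no stress test → distressed (pays 109).
Solvent: stress test gives 301 − 45 = 256; no stress test gives 109 − 0 = 109. No deviation. ✓
Distressed: no stress test gives 109 − 0 = 109; stress test gives 301 − 264 = 37. No deviation. ✓
Neither type gains from mimicking the other.

Yes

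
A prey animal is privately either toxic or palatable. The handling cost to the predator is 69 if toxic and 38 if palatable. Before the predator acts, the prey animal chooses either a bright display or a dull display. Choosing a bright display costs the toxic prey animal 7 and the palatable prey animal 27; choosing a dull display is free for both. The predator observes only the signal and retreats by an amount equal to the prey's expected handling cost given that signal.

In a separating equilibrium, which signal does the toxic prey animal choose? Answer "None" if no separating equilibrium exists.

None

Try toxic → bright display, palatable → dull display:
  If types separate, bright display earns payment 69 and dull display earns 38.
  Toxic: bright display gives 69 − 7 = 62; dull display gives 38 − 0 = 38. No deviation. ✓
  Palatable: dull display gives 38 − 0 = 38; bright display gives 69 − 27 = 42. Would deviate. ✗
Try toxic → dull display, palatable → bright display:
  If types separate, dull display earns payment 69 and bright display earns 38.
  Toxic: dull display gives 69 − 0 = 69; bright display gives 38 − 7 = 31. No deviation. ✓
  Palatable: bright display gives 38 − 27 = 11; dull display gives 69 − 0 = 69. Would deviate. ✗
Neither assignment is incentive-compatible.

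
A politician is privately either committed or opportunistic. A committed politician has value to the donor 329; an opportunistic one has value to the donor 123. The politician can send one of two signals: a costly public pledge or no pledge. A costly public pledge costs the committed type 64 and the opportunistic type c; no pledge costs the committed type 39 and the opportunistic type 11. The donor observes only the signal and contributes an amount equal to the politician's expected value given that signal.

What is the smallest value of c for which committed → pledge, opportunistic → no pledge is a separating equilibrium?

Under separation: pledge → committed (pays 329); no pledge → opportunistic (pays 123).
Committed: 329 − 64 = 265 ≥ 123 − 39 = 84. Holds regardless of c. ✓
Opportunistic: 123 − 11 ≥ 329 − c, so c ≥ 329 − 112 = 217.

217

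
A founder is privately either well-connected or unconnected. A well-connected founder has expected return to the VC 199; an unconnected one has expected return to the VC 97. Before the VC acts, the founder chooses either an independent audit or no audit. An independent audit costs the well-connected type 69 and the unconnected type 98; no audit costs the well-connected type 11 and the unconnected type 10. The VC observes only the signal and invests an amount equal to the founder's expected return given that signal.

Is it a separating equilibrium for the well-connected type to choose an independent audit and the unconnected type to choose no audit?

No

Under separation the VC infers type exactly: audit → well-connected (pays 199), no audit → unconnected (pays 97).
Well-connected: audit gives 199 − 69 = 130; no audit gives 97 − 11 = 86. No deviation. ✓
Unconnected: no audit gives 97 − 10 = 87; audit gives 199 − 98 = 101. Would deviate. ✗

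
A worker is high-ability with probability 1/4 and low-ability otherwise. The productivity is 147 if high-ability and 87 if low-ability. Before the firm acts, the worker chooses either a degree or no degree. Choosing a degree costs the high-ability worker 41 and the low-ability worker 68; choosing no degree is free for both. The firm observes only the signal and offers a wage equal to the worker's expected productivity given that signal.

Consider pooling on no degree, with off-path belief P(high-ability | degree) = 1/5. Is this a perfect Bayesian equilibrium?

Yes

At the pooled signal (no degree) the firm holds the prior 1/4 and pays 1/4·147 + 3/4·87 = 102. Off-path (degree) belief 1/5 gives 1/5·147 + 4/5·87 = 99.
High-ability: no degree gives 102 − 0 = 102; degree gives 99 − 41 = 58. Stays. ✓
Low-ability: no degree gives 102 − 0 = 102; degree gives 99 − 68 = 31. Stays. ✓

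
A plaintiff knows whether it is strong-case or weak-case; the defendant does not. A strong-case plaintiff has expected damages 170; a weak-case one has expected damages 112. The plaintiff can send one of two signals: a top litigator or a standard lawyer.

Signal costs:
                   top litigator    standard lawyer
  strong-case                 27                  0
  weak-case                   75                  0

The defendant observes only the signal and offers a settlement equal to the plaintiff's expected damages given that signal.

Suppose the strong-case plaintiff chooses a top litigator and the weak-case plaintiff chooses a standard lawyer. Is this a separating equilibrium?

Yes

If types separate, top litigator earns payment 170 and standard lawyer earns 112.
Strong-case: top litigator gives 170 − 27 = 143; standard lawyer gives 112 − 0 = 112. No deviation. ✓
Weak-case: standard lawyer gives 112 − 0 = 112; top litigator gives 170 − 75 = 95. No deviation. ✓
Both incentive constraints hold.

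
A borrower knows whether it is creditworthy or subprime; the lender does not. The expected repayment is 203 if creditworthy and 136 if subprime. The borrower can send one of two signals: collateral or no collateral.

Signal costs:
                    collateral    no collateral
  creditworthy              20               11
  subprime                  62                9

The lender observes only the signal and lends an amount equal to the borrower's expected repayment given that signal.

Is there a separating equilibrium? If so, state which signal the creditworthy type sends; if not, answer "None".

None

Try creditworthy → collateral, subprime → no collateral:
  Under separation the lender infers type exactly: collateral → creditworthy (pays 203), no collateral → subprime (pays 136).
  Creditworthy: collateral gives 203 − 20 = 183; no collateral gives 136 − 11 = 125. No deviation. ✓
  Subprime: no collateral gives 136 − 9 = 127; collateral gives 203 − 62 = 141. Would deviate. ✗
Try creditworthy → no collateral, subprime → collateral:
  Under separation the lender infers type exactly: no collateral → creditworthy (pays 203), collateral → subprime (pays 136).
  Creditworthy: no collateral gives 203 − 11 = 192; collateral gives 136 − 20 = 116. No deviation. ✓
  Subprime: collateral gives 136 − 62 = 74; no collateral gives 203 − 9 = 194. Would deviate. ✗
Neither assignment is incentive-compatible.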